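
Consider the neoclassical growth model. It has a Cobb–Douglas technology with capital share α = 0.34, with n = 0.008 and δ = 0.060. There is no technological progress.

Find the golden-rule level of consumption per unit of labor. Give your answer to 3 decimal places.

At the golden rule, f'(k) = n + δ, so α·k^(α−1) = n + δ and k_gold = (α/(n + δ))^(1/(1−α)).
k_gold = (0.34/0.068)^(1/0.66) = 5.0000^1.5152 ≈ 11.4572
c_gold = f(k_gold) − (n + δ)·k_gold = 2.2913 − 0.068×11.4572 ≈ 1.5122

c_gold ≈ 1.512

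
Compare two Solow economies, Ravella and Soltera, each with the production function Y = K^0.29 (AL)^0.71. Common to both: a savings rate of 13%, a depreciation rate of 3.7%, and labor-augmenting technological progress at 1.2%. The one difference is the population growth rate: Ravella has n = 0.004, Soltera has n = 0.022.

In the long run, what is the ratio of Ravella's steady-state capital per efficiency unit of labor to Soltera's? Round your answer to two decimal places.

Steady-state k* = [s/(n + g + δ)]^(1/(1−α)), so the ratio is [ (s_R/(n + g + δ)_R) / (s_S/(n + g + δ)_S) ]^1.4085.
s_R/(n + g + δ)_R = 0.13/0.053 = 2.4528; s_S/(n + g + δ)_S = 0.13/0.071 = 1.8310.
Ratio = (2.4528/1.8310)^1.4085 = 1.3396^1.4085 ≈ 1.5095

k*_R / k*_S ≈ 1.51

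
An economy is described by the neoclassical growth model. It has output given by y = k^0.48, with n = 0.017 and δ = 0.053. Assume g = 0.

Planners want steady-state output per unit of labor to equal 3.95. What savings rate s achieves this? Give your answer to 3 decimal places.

In steady state, investment equals break-even investment: s·k^α = (n + δ)·k.
Since y* = [s/(n + δ)]^(α/(1−α)), we have s/(n + δ) = (y*)^((1−α)/α) = 3.95^1.0833 = 4.4289.
Therefore s = 4.4289 × (n + δ) = 4.4289 × 0.070 = 0.3100.

s ≈ 0.310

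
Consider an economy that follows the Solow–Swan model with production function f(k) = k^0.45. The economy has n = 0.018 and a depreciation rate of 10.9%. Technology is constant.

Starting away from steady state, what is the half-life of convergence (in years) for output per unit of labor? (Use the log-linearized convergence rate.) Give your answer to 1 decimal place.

t_½ ≈ 9.9 years

Near the steady state the convergence rate is λ = (1 − α)(n + δ).
λ = (1 − 0.45) × 0.127 = 0.55 × 0.127 = 0.06985
Half-life = ln 2 / λ = 0.6931 / 0.06985 ≈ 9.92 years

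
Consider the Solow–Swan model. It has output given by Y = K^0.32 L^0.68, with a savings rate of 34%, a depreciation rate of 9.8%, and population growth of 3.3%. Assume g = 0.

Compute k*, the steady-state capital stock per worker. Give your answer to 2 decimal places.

Steady state requires s·f(k) = (n + δ)·k, i.e. s·k^α = (n + δ)·k.
Dividing both sides by k: k^(1−α) = s / (n + δ).
k^0.68 = 0.34 / (0.033 + 0.098) = 0.34 / 0.131 = 2.5954
k* = 2.5954^(1/0.68) ≈ 4.0656

k* ≈ 4.07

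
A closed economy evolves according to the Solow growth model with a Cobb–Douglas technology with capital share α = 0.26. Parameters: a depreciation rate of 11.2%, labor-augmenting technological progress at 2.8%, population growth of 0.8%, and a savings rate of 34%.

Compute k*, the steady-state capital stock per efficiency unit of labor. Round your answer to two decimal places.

k* = 3.08

In steady state, investment equals break-even investment: s·k^α = (n + g + δ)·k.
Dividing both sides by k: k^(1−α) = s / (n + g + δ).
k^0.74 = 0.34 / (0.008 + 0.028 + 0.112) = 0.34 / 0.148 = 2.2973
k* = 2.2973^(1/0.74) ≈ 3.0770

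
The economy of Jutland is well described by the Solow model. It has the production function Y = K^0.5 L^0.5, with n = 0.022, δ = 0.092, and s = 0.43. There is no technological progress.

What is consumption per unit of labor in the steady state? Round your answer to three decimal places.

c* = 2.150

In steady state, investment equals break-even investment: s·k^α = (n + δ)·k.
Rearranging, k^(1−α) = s / (n + δ).
k^0.5 = 0.43 / (0.022 + 0.092) = 0.43 / 0.114 = 3.7719
k* = 3.7719^(1/0.5) ≈ 14.2272
y* = (k*)^α = 14.2272^0.5 ≈ 3.7719
c* = (1 − s)·y* = (1 − 0.43) × 3.7719 ≈ 2.1500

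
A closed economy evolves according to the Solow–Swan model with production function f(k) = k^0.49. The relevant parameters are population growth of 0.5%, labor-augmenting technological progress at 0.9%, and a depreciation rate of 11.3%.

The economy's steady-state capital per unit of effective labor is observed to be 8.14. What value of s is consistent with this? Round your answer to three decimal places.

At the steady state, Δk = 0, so s·k^α = (n + g + δ)·k.
So s / (n + g + δ) = (k*)^(1−α) = 8.14^0.51 = 2.9135.
Therefore s = 2.9135 × (n + g + δ) = 2.9135 × 0.127 = 0.3700.

s ≈ 0.370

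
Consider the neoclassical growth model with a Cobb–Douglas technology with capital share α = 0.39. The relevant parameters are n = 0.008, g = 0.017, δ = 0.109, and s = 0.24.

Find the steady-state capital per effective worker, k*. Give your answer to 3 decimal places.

Steady state requires s·f(k) = (n + g + δ)·k, i.e. s·k^α = (n + g + δ)·k.
Dividing both sides by k: k^(1−α) = s / (n + g + δ).
k^0.61 = 0.24 / (0.008 + 0.017 + 0.109) = 0.24 / 0.134 = 1.7910
k* = 1.7910^(1/0.61) ≈ 2.5996

k* = 2.600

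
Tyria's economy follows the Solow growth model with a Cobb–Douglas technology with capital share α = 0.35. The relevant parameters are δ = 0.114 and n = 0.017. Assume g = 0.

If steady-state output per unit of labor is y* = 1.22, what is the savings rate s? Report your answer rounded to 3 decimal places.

s ≈ 0.190

Steady state requires s·f(k) = (n + δ)·k, i.e. s·k^α = (n + δ)·k.
Since y* = [s/(n + δ)]^(α/(1−α)), we have s/(n + δ) = (y*)^((1−α)/α) = 1.22^1.8571 = 1.4467.
Therefore s = 1.4467 × (n + δ) = 1.4467 × 0.131 = 0.1895.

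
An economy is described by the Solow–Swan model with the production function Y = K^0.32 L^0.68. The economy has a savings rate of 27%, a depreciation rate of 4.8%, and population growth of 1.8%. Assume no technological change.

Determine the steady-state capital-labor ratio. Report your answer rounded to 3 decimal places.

k* = 7.938

In steady state, investment equals break-even investment: s·k^α = (n + δ)·k.
Dividing both sides by k: k^(1−α) = s / (n + δ).
k^0.68 = 0.27 / (0.018 + 0.048) = 0.27 / 0.066 = 4.0909
k* = 4.0909^(1/0.68) ≈ 7.9384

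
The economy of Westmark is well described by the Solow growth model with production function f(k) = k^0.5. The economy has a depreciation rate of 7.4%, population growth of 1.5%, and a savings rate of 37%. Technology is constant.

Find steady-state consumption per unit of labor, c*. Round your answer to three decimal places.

In steady state, investment equals break-even investment: s·k^α = (n + δ)·k.
Rearranging, k^(1−α) = s / (n + δ).
k^0.5 = 0.37 / (0.015 + 0.074) = 0.37 / 0.089 = 4.1573
k* = 4.1573^(1/0.5) ≈ 17.2831
y* = (k*)^α = 17.2831^0.5 ≈ 4.1573
c* = (1 − s)·y* = (1 − 0.37) × 4.1573 ≈ 2.6191

c* ≈ 2.619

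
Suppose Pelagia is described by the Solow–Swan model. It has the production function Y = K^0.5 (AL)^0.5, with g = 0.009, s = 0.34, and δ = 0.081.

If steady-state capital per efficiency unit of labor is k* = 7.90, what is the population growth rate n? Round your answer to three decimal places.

Steady state requires s·f(k) = (n + g + δ)·k, i.e. s·k^α = (n + g + δ)·k.
So s / (n + g + δ) = (k*)^(1−α) = 7.90^0.5 = 2.8107.
Therefore n + g + δ = s / 2.8107 = 0.34 / 2.8107 = 0.1210, so n = 0.1210 − 0.090 = 0.0310.

n ≈ 0.031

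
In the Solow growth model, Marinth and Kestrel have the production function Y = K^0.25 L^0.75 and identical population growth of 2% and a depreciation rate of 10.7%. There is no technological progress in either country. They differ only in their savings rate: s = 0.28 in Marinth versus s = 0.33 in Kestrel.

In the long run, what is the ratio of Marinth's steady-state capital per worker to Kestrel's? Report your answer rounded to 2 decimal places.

Steady-state k* = [s/(n + δ)]^(1/(1−α)), so the ratio is [ (s_M/(n + δ)_M) / (s_K/(n + δ)_K) ]^1.3333.
s_M/(n + δ)_M = 0.28/0.127 = 2.2047; s_K/(n + δ)_K = 0.33/0.127 = 2.5984.
Ratio = (2.2047/2.5984)^1.3333 = 0.8485^1.3333 ≈ 0.8033

ratio ≈ 0.80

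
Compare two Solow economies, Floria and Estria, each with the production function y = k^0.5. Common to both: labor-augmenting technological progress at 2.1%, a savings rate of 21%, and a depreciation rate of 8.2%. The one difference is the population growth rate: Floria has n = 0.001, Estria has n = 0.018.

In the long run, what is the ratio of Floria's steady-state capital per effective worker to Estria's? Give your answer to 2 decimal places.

Steady-state k* = [s/(n + g + δ)]^(1/(1−α)), so the ratio is [ (s_F/(n + g + δ)_F) / (s_E/(n + g + δ)_E) ]^2.
s_F/(n + g + δ)_F = 0.21/0.104 = 2.0192; s_E/(n + g + δ)_E = 0.21/0.121 = 1.7355.
Ratio = (2.0192/1.7355)^2 = 1.1635^2 ≈ 1.3537

ratio ≈ 1.35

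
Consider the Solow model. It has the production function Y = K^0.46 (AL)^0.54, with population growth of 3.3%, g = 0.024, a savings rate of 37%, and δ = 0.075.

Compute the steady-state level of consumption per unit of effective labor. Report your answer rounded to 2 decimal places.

Steady state requires s·f(k) = (n + g + δ)·k, i.e. s·k^α = (n + g + δ)·k.
Rearranging, k^(1−α) = s / (n + g + δ).
k^0.54 = 0.37 / (0.033 + 0.024 + 0.075) = 0.37 / 0.132 = 2.8030
k* = 2.8030^(1/0.54) ≈ 6.7442
y* = (k*)^α = 6.7442^0.46 ≈ 2.4061
c* = (1 − s)·y* = (1 − 0.37) × 2.4061 ≈ 1.5158

c* ≈ 1.52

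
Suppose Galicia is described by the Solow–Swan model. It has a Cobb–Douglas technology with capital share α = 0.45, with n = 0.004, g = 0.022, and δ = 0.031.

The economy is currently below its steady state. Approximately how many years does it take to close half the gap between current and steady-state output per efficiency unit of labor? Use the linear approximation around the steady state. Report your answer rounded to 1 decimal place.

about 22.1 years

Near the steady state the convergence rate is λ = (1 − α)(n + g + δ).
λ = (1 − 0.45) × 0.057 = 0.55 × 0.057 = 0.03135
Half-life = ln 2 / λ = 0.6931 / 0.03135 ≈ 22.11 years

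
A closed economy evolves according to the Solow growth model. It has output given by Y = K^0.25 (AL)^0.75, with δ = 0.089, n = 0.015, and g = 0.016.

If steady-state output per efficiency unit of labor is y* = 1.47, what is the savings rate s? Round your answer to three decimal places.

s ≈ 0.381

In steady state, investment equals break-even investment: s·k^α = (n + g + δ)·k.
Since y* = [s/(n + g + δ)]^(α/(1−α)), we have s/(n + g + δ) = (y*)^((1−α)/α) = 1.47^3 = 3.1765.
Therefore s = 3.1765 × (n + g + δ) = 3.1765 × 0.120 = 0.3812.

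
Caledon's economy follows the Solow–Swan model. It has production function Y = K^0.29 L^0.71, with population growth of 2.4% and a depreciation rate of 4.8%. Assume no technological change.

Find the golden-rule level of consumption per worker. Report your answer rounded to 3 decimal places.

c_gold ≈ 1.254

At the golden rule, f'(k) = n + δ, so α·k^(α−1) = n + δ and k_gold = (α/(n + δ))^(1/(1−α)).
k_gold = (0.29/0.072)^(1/0.71) = 4.0278^1.4085 ≈ 7.1160
c_gold = f(k_gold) − (n + δ)·k_gold = 1.7666 − 0.072×7.1160 ≈ 1.2542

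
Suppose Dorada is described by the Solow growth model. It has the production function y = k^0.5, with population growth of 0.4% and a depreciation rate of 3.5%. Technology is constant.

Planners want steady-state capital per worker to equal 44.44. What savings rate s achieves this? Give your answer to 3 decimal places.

s ≈ 0.260

In steady state, investment equals break-even investment: s·k^α = (n + δ)·k.
So s / (n + δ) = (k*)^(1−α) = 44.44^0.5 = 6.6663.
Therefore s = 6.6663 × (n + δ) = 6.6663 × 0.039 = 0.2600.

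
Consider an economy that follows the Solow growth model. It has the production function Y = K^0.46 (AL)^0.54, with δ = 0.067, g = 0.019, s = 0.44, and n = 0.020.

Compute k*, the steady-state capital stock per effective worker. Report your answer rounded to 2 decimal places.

Steady state requires s·f(k) = (n + g + δ)·k, i.e. s·k^α = (n + g + δ)·k.
Dividing both sides by k: k^(1−α) = s / (n + g + δ).
k^0.54 = 0.44 / (0.020 + 0.019 + 0.067) = 0.44 / 0.106 = 4.1509
k* = 4.1509^(1/0.54) ≈ 13.9543

k* = 13.95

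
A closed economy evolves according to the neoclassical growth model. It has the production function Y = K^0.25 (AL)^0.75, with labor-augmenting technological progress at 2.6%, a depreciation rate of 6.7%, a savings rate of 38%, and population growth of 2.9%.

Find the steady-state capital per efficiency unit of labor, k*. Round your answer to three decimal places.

k* = 4.549

At the steady state, Δk = 0, so s·k^α = (n + g + δ)·k.
Dividing both sides by k: k^(1−α) = s / (n + g + δ).
k^0.75 = 0.38 / (0.029 + 0.026 + 0.067) = 0.38 / 0.122 = 3.1148
k* = 3.1148^(1/0.75) ≈ 4.5489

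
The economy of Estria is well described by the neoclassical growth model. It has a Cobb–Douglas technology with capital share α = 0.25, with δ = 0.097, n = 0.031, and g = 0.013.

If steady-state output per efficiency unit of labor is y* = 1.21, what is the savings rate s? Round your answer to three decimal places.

Steady state requires s·f(k) = (n + g + δ)·k, i.e. s·k^α = (n + g + δ)·k.
Since y* = [s/(n + g + δ)]^(α/(1−α)), we have s/(n + g + δ) = (y*)^((1−α)/α) = 1.21^3 = 1.7716.
Therefore s = 1.7716 × (n + g + δ) = 1.7716 × 0.141 = 0.2498.

s ≈ 0.250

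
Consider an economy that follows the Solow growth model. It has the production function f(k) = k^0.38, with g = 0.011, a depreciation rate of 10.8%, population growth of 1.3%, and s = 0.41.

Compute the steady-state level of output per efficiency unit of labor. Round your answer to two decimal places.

In steady state, investment equals break-even investment: s·k^α = (n + g + δ)·k.
Dividing both sides by k: k^(1−α) = s / (n + g + δ).
k^0.62 = 0.41 / (0.013 + 0.011 + 0.108) = 0.41 / 0.132 = 3.1061
k* = 3.1061^(1/0.62) ≈ 6.2215
y* = (k*)^α = 6.2215^0.38 ≈ 2.0030

y* = 2.00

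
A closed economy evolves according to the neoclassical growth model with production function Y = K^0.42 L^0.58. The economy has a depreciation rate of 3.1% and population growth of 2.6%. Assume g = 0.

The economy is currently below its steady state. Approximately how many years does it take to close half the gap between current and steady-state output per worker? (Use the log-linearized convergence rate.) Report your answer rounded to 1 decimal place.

half-life ≈ 21.0 years

Near the steady state the convergence rate is λ = (1 − α)(n + δ).
λ = (1 − 0.42) × 0.057 = 0.58 × 0.057 = 0.03306
Half-life = ln 2 / λ = 0.6931 / 0.03306 ≈ 20.96 years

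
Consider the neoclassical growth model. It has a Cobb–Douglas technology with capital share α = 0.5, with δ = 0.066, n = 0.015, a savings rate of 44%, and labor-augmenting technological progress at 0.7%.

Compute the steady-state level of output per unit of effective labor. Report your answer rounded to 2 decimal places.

y* ≈ 5.00

Steady state requires s·f(k) = (n + g + δ)·k, i.e. s·k^α = (n + g + δ)·k.
Rearranging, k^(1−α) = s / (n + g + δ).
k^0.5 = 0.44 / (0.015 + 0.007 + 0.066) = 0.44 / 0.088 = 5.0000
k* = 5.0000^(1/0.5) ≈ 25.0000
y* = (k*)^α = 25.0000^0.5 ≈ 5.0000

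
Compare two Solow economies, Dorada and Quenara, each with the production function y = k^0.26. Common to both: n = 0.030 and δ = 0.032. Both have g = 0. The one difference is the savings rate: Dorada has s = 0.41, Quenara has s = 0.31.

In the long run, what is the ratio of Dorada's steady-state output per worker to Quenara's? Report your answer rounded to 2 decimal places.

Steady-state y* = [s/(n + δ)]^(α/(1−α)), so the ratio is [ (s_D/(n + δ)_D) / (s_Q/(n + δ)_Q) ]^0.3514.
s_D/(n + δ)_D = 0.41/0.062 = 6.6129; s_Q/(n + δ)_Q = 0.31/0.062 = 5.0000.
Ratio = (6.6129/5.0000)^0.3514 = 1.3226^0.3514 ≈ 1.1032

ratio ≈ 1.10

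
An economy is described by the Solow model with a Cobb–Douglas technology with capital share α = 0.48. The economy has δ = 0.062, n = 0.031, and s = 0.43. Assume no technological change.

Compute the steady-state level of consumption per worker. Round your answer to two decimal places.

At the steady state, Δk = 0, so s·k^α = (n + δ)·k.
Dividing both sides by k: k^(1−α) = s / (n + δ).
k^0.52 = 0.43 / (0.031 + 0.062) = 0.43 / 0.093 = 4.6237
k* = 4.6237^(1/0.52) ≈ 19.0032
y* = (k*)^α = 19.0032^0.48 ≈ 4.1100
c* = (1 − s)·y* = (1 − 0.43) × 4.1100 ≈ 2.3427

c* ≈ 2.34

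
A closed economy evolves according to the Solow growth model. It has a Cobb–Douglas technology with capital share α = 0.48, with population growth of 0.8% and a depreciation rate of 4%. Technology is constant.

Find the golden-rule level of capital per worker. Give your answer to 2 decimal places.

k_gold ≈ 83.77

The golden rule sets f'(k) = n + δ, i.e. α·k^(α−1) = n + δ.
So k^(1−α) = α / (n + δ) = 0.48 / 0.048 = 10.0000.
k_gold = 10.0000^(1/0.52) ≈ 83.7678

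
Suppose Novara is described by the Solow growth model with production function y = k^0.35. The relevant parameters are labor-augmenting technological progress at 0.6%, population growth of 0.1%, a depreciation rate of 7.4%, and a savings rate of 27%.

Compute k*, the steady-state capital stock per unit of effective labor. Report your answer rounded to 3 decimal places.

k* = 6.374

Steady state requires s·f(k) = (n + g + δ)·k, i.e. s·k^α = (n + g + δ)·k.
Rearranging, k^(1−α) = s / (n + g + δ).
k^0.65 = 0.27 / (0.001 + 0.006 + 0.074) = 0.27 / 0.081 = 3.3333
k* = 3.3333^(1/0.65) ≈ 6.3741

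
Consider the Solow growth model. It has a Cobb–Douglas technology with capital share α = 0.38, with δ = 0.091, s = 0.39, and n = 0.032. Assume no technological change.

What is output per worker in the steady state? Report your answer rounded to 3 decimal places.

At the steady state, Δk = 0, so s·k^α = (n + δ)·k.
Dividing both sides by k: k^(1−α) = s / (n + δ).
k^0.62 = 0.39 / (0.032 + 0.091) = 0.39 / 0.123 = 3.1707
k* = 3.1707^(1/0.62) ≈ 6.4315
y* = (k*)^α = 6.4315^0.38 ≈ 2.0284

y* ≈ 2.028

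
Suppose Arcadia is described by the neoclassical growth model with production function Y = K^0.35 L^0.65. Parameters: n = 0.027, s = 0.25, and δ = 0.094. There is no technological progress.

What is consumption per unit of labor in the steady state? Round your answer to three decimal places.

c* = 1.109

At the steady state, Δk = 0, so s·k^α = (n + δ)·k.
Dividing both sides by k: k^(1−α) = s / (n + δ).
k^0.65 = 0.25 / (0.027 + 0.094) = 0.25 / 0.121 = 2.0661
k* = 2.0661^(1/0.65) ≈ 3.0539
y* = (k*)^α = 3.0539^0.35 ≈ 1.4781
c* = (1 − s)·y* = (1 − 0.25) × 1.4781 ≈ 1.1086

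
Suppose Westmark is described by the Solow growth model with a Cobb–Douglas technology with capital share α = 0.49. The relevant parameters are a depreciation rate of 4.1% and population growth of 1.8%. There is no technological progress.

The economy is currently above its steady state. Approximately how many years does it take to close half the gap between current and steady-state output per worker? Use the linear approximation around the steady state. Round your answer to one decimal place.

half-life ≈ 23.0 years

Near the steady state the convergence rate is λ = (1 − α)(n + δ).
λ = (1 − 0.49) × 0.059 = 0.51 × 0.059 = 0.03009
Half-life = ln 2 / λ = 0.6931 / 0.03009 ≈ 23.03 years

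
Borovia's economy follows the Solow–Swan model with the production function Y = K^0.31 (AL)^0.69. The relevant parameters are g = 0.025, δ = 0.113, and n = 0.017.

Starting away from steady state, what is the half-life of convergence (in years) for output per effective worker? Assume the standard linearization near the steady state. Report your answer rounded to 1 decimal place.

t_½ ≈ 6.5 years

Near the steady state the convergence rate is λ = (1 − α)(n + g + δ).
λ = (1 − 0.31) × 0.155 = 0.69 × 0.155 = 0.10695
Half-life = ln 2 / λ = 0.6931 / 0.10695 ≈ 6.48 years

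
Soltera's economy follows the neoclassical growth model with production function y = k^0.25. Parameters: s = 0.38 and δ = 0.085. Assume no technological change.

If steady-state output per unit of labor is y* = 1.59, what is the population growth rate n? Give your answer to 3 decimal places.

n ≈ 0.010

Steady state requires s·f(k) = (n + δ)·k, i.e. s·k^α = (n + δ)·k.
Since y* = [s/(n + δ)]^(α/(1−α)), we have s/(n + δ) = (y*)^((1−α)/α) = 1.59^3 = 4.0197.
Therefore n + δ = s / 4.0197 = 0.38 / 4.0197 = 0.0945, so n = 0.0945 − 0.085 = 0.0095.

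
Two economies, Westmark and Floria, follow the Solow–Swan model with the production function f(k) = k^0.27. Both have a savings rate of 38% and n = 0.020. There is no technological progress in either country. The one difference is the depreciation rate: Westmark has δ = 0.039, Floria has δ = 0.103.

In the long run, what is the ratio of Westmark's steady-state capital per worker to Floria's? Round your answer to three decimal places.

Steady-state k* = [s/(n + δ)]^(1/(1−α)), so the ratio is [ (s_W/(n + δ)_W) / (s_F/(n + δ)_F) ]^1.3699.
s_W/(n + δ)_W = 0.38/0.059 = 6.4407; s_F/(n + δ)_F = 0.38/0.123 = 3.0894.
Ratio = (6.4407/3.0894)^1.3699 = 2.0848^1.3699 ≈ 2.7358

ratio ≈ 2.736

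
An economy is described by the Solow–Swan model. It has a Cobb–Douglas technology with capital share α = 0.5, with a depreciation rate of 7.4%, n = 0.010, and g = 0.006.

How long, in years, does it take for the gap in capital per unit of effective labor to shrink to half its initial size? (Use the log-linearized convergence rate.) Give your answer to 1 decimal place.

Near the steady state the convergence rate is λ = (1 − α)(n + g + δ).
λ = (1 − 0.5) × 0.090 = 0.5 × 0.090 = 0.0450
Half-life = ln 2 / λ = 0.6931 / 0.0450 ≈ 15.40 years

t_½ ≈ 15.4 years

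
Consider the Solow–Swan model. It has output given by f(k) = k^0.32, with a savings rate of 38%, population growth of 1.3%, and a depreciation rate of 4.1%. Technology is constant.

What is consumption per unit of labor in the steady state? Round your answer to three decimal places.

At the steady state, Δk = 0, so s·k^α = (n + δ)·k.
Rearranging, k^(1−α) = s / (n + δ).
k^0.68 = 0.38 / (0.013 + 0.041) = 0.38 / 0.054 = 7.0370
k* = 7.0370^(1/0.68) ≈ 17.6262
y* = (k*)^α = 17.6262^0.32 ≈ 2.5048
c* = (1 − s)·y* = (1 − 0.38) × 2.5048 ≈ 1.5530

c* ≈ 1.553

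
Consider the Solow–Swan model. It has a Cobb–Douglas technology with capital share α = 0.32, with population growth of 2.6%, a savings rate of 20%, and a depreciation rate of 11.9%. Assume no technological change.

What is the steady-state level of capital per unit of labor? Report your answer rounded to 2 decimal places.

In steady state, investment equals break-even investment: s·k^α = (n + δ)·k.
Rearranging, k^(1−α) = s / (n + δ).
k^0.68 = 0.20 / (0.026 + 0.119) = 0.20 / 0.145 = 1.3793
k* = 1.3793^(1/0.68) ≈ 1.6047

k* = 1.60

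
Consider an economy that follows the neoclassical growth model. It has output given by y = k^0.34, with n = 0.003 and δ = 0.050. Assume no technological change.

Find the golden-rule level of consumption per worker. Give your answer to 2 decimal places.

c_gold ≈ 1.72

At the golden rule, f'(k) = n + δ, so α·k^(α−1) = n + δ and k_gold = (α/(n + δ))^(1/(1−α)).
k_gold = (0.34/0.053)^(1/0.66) = 6.4151^1.5152 ≈ 16.7138
c_gold = f(k_gold) − (n + δ)·k_gold = 2.6052 − 0.053×16.7138 ≈ 1.7194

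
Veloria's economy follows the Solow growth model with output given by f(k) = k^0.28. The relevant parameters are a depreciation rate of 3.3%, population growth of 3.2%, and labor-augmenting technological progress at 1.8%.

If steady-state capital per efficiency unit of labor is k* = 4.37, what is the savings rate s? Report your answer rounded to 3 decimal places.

At the steady state, Δk = 0, so s·k^α = (n + g + δ)·k.
So s / (n + g + δ) = (k*)^(1−α) = 4.37^0.72 = 2.8917.
Therefore s = 2.8917 × (n + g + δ) = 2.8917 × 0.083 = 0.2400.

s ≈ 0.240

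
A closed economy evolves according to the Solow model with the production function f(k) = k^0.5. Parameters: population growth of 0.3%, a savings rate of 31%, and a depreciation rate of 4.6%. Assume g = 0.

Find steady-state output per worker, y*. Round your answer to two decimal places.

y* = 6.33

At the steady state, Δk = 0, so s·k^α = (n + δ)·k.
Rearranging, k^(1−α) = s / (n + δ).
k^0.5 = 0.31 / (0.003 + 0.046) = 0.31 / 0.049 = 6.3265
k* = 6.3265^(1/0.5) ≈ 40.0246
y* = (k*)^α = 40.0246^0.5 ≈ 6.3265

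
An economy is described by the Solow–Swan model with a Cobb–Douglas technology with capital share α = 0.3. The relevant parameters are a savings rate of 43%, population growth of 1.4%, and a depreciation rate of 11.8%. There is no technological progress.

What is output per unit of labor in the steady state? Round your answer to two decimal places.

y* = 1.66

Steady state requires s·f(k) = (n + δ)·k, i.e. s·k^α = (n + δ)·k.
Rearranging, k^(1−α) = s / (n + δ).
k^0.7 = 0.43 / (0.014 + 0.118) = 0.43 / 0.132 = 3.2576
k* = 3.2576^(1/0.7) ≈ 5.4039
y* = (k*)^α = 5.4039^0.3 ≈ 1.6589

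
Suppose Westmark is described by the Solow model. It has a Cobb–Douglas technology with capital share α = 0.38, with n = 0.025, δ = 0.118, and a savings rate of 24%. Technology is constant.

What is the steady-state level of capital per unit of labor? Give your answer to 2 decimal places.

k* ≈ 2.31

At the steady state, Δk = 0, so s·k^α = (n + δ)·k.
Rearranging, k^(1−α) = s / (n + δ).
k^0.62 = 0.24 / (0.025 + 0.118) = 0.24 / 0.143 = 1.6783
k* = 1.6783^(1/0.62) ≈ 2.3051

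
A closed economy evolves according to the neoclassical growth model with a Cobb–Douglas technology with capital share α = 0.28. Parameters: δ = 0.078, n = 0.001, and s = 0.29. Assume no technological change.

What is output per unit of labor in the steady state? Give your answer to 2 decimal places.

y* ≈ 1.66

At the steady state, Δk = 0, so s·k^α = (n + δ)·k.
Dividing both sides by k: k^(1−α) = s / (n + δ).
k^0.72 = 0.29 / (0.001 + 0.078) = 0.29 / 0.079 = 3.6709
k* = 3.6709^(1/0.72) ≈ 6.0870
y* = (k*)^α = 6.0870^0.28 ≈ 1.6582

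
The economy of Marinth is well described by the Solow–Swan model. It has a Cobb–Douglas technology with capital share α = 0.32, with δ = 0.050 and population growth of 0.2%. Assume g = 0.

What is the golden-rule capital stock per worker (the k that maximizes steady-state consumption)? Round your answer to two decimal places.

The golden rule sets f'(k) = n + δ, i.e. α·k^(α−1) = n + δ.
So k^(1−α) = α / (n + δ) = 0.32 / 0.052 = 6.1538.
k_gold = 6.1538^(1/0.68) ≈ 14.4712

k_gold ≈ 14.47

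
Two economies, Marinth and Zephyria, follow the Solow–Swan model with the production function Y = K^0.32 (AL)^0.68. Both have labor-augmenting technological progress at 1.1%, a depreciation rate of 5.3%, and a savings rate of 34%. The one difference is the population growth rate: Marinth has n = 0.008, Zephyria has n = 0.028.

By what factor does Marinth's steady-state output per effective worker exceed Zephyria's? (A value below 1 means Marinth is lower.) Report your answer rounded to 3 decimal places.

ratio ≈ 1.122

Steady-state y* = [s/(n + g + δ)]^(α/(1−α)), so the ratio is [ (s_M/(n + g + δ)_M) / (s_Z/(n + g + δ)_Z) ]^0.4706.
s_M/(n + g + δ)_M = 0.34/0.072 = 4.7222; s_Z/(n + g + δ)_Z = 0.34/0.092 = 3.6957.
Ratio = (4.7222/3.6957)^0.4706 = 1.2778^0.4706 ≈ 1.1223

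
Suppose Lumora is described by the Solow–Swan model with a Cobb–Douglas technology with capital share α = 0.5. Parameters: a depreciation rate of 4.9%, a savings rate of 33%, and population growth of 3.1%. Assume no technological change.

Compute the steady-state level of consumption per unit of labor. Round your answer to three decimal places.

In steady state, investment equals break-even investment: s·k^α = (n + δ)·k.
Rearranging, k^(1−α) = s / (n + δ).
k^0.5 = 0.33 / (0.031 + 0.049) = 0.33 / 0.080 = 4.1250
k* = 4.1250^(1/0.5) ≈ 17.0156
y* = (k*)^α = 17.0156^0.5 ≈ 4.1250
c* = (1 − s)·y* = (1 − 0.33) × 4.1250 ≈ 2.7638

c* = 2.764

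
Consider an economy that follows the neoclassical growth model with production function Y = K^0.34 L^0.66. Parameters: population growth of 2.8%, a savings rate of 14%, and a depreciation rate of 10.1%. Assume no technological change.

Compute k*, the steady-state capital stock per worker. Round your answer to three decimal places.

In steady state, investment equals break-even investment: s·k^α = (n + δ)·k.
Dividing both sides by k: k^(1−α) = s / (n + δ).
k^0.66 = 0.14 / (0.028 + 0.101) = 0.14 / 0.129 = 1.0853
k* = 1.0853^(1/0.66) ≈ 1.1320

k* = 1.132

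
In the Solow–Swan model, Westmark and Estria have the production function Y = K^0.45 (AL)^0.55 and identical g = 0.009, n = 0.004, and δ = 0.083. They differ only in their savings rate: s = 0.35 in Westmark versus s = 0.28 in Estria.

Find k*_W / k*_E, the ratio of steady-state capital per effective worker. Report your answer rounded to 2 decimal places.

k*_W / k*_E ≈ 1.50

Steady-state k* = [s/(n + g + δ)]^(1/(1−α)), so the ratio is [ (s_W/(n + g + δ)_W) / (s_E/(n + g + δ)_E) ]^1.8182.
s_W/(n + g + δ)_W = 0.35/0.096 = 3.6458; s_E/(n + g + δ)_E = 0.28/0.096 = 2.9167.
Ratio = (3.6458/2.9167)^1.8182 = 1.2500^1.8182 ≈ 1.5004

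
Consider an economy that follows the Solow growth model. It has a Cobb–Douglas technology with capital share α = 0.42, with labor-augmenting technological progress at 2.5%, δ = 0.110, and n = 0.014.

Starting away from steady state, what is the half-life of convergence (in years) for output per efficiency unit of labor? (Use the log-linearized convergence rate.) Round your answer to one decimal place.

Near the steady state the convergence rate is λ = (1 − α)(n + g + δ).
λ = (1 − 0.42) × 0.149 = 0.58 × 0.149 = 0.08642
Half-life = ln 2 / λ = 0.6931 / 0.08642 ≈ 8.02 years

about 8.0 years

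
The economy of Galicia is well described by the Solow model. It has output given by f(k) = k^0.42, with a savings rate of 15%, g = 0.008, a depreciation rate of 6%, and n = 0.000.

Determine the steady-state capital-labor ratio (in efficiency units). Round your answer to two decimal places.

k* ≈ 3.91

At the steady state, Δk = 0, so s·k^α = (n + g + δ)·k.
Dividing both sides by k: k^(1−α) = s / (n + g + δ).
k^0.58 = 0.15 / (0.000 + 0.008 + 0.060) = 0.15 / 0.068 = 2.2059
k* = 2.2059^(1/0.58) ≈ 3.9119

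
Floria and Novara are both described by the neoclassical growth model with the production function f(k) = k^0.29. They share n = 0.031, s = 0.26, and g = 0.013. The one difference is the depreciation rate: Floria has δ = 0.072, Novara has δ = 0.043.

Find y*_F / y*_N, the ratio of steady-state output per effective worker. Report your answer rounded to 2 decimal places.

y*_F / y*_N ≈ 0.89

Steady-state y* = [s/(n + g + δ)]^(α/(1−α)), so the ratio is [ (s_F/(n + g + δ)_F) / (s_N/(n + g + δ)_N) ]^0.4085.
s_F/(n + g + δ)_F = 0.26/0.116 = 2.2414; s_N/(n + g + δ)_N = 0.26/0.087 = 2.9885.
Ratio = (2.2414/2.9885)^0.4085 = 0.7500^0.4085 ≈ 0.8891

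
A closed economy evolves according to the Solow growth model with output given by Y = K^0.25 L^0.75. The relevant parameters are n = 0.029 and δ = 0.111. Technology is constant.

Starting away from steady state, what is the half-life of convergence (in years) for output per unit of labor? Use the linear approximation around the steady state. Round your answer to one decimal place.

Near the steady state the convergence rate is λ = (1 − α)(n + δ).
λ = (1 − 0.25) × 0.140 = 0.75 × 0.140 = 0.1050
Half-life = ln 2 / λ = 0.6931 / 0.1050 ≈ 6.60 years

t_½ ≈ 6.6 years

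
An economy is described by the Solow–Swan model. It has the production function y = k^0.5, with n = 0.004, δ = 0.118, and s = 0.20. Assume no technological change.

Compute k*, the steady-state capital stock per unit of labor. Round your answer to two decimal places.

In steady state, investment equals break-even investment: s·k^α = (n + δ)·k.
Rearranging, k^(1−α) = s / (n + δ).
k^0.5 = 0.20 / (0.004 + 0.118) = 0.20 / 0.122 = 1.6393
k* = 1.6393^(1/0.5) ≈ 2.6873

k* ≈ 2.69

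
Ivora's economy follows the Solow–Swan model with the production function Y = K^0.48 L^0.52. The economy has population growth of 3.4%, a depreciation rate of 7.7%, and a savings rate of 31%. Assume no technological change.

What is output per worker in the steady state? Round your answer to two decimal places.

y* = 2.58

At the steady state, Δk = 0, so s·k^α = (n + δ)·k.
Rearranging, k^(1−α) = s / (n + δ).
k^0.52 = 0.31 / (0.034 + 0.077) = 0.31 / 0.111 = 2.7928
k* = 2.7928^(1/0.52) ≈ 7.2072
y* = (k*)^α = 7.2072^0.48 ≈ 2.5806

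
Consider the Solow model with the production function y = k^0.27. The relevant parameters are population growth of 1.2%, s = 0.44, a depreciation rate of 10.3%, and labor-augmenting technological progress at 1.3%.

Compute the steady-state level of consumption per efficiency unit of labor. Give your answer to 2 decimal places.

c* ≈ 0.88

At the steady state, Δk = 0, so s·k^α = (n + g + δ)·k.
Dividing both sides by k: k^(1−α) = s / (n + g + δ).
k^0.73 = 0.44 / (0.012 + 0.013 + 0.103) = 0.44 / 0.128 = 3.4375
k* = 3.4375^(1/0.73) ≈ 5.4272
y* = (k*)^α = 5.4272^0.27 ≈ 1.5788
c* = (1 − s)·y* = (1 − 0.44) × 1.5788 ≈ 0.8841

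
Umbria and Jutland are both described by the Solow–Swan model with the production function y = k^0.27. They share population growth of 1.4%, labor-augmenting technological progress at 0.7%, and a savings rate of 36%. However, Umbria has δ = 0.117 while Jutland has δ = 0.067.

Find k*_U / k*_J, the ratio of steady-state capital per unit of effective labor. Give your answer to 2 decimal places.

k*_U / k*_J ≈ 0.54

Steady-state k* = [s/(n + g + δ)]^(1/(1−α)), so the ratio is [ (s_U/(n + g + δ)_U) / (s_J/(n + g + δ)_J) ]^1.3699.
s_U/(n + g + δ)_U = 0.36/0.138 = 2.6087; s_J/(n + g + δ)_J = 0.36/0.088 = 4.0909.
Ratio = (2.6087/4.0909)^1.3699 = 0.6377^1.3699 ≈ 0.5399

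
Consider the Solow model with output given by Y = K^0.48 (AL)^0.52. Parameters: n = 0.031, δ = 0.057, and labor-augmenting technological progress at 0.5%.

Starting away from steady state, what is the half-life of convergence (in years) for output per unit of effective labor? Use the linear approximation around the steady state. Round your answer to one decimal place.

about 14.3 years

Near the steady state the convergence rate is λ = (1 − α)(n + g + δ).
λ = (1 − 0.48) × 0.093 = 0.52 × 0.093 = 0.04836
Half-life = ln 2 / λ = 0.6931 / 0.04836 ≈ 14.33 years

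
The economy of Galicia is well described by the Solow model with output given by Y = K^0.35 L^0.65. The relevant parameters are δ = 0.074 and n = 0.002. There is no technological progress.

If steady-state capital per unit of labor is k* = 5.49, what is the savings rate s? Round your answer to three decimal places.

s ≈ 0.230

Steady state requires s·f(k) = (n + δ)·k, i.e. s·k^α = (n + δ)·k.
So s / (n + δ) = (k*)^(1−α) = 5.49^0.65 = 3.0250.
Therefore s = 3.0250 × (n + δ) = 3.0250 × 0.076 = 0.2299.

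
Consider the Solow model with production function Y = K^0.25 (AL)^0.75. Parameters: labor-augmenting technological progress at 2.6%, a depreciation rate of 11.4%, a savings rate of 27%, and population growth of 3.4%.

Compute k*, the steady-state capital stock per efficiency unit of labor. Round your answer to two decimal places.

k* = 1.80

In steady state, investment equals break-even investment: s·k^α = (n + g + δ)·k.
Rearranging, k^(1−α) = s / (n + g + δ).
k^0.75 = 0.27 / (0.034 + 0.026 + 0.114) = 0.27 / 0.174 = 1.5517
k* = 1.5517^(1/0.75) ≈ 1.7964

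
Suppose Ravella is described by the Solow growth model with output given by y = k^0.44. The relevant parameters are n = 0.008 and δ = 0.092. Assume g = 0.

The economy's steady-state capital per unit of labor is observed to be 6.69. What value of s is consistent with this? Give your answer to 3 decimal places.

In steady state, investment equals break-even investment: s·k^α = (n + δ)·k.
So s / (n + δ) = (k*)^(1−α) = 6.69^0.56 = 2.8989.
Therefore s = 2.8989 × (n + δ) = 2.8989 × 0.100 = 0.2899.

s ≈ 0.290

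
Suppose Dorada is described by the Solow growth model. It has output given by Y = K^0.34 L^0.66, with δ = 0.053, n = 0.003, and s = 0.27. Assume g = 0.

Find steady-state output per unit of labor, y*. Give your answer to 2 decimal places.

y* ≈ 2.25

In steady state, investment equals break-even investment: s·k^α = (n + δ)·k.
Dividing both sides by k: k^(1−α) = s / (n + δ).
k^0.66 = 0.27 / (0.003 + 0.053) = 0.27 / 0.056 = 4.8214
k* = 4.8214^(1/0.66) ≈ 10.8420
y* = (k*)^α = 10.8420^0.34 ≈ 2.2487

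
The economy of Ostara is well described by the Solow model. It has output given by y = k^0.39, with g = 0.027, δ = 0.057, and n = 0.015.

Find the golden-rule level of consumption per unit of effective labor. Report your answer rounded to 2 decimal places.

At the golden rule, f'(k) = n + g + δ, so α·k^(α−1) = n + g + δ and k_gold = (α/(n + g + δ))^(1/(1−α)).
k_gold = (0.39/0.099)^(1/0.61) = 3.9394^1.6393 ≈ 9.4643
c_gold = f(k_gold) − (n + g + δ)·k_gold = 2.4026 − 0.099×9.4643 ≈ 1.4656

c_gold ≈ 1.47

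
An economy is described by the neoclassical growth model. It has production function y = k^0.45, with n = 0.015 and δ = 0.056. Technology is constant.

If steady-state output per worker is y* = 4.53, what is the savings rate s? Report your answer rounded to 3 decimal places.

s ≈ 0.450

In steady state, investment equals break-even investment: s·k^α = (n + δ)·k.
Since y* = [s/(n + δ)]^(α/(1−α)), we have s/(n + δ) = (y*)^((1−α)/α) = 4.53^1.2222 = 6.3370.
Therefore s = 6.3370 × (n + δ) = 6.3370 × 0.071 = 0.4499.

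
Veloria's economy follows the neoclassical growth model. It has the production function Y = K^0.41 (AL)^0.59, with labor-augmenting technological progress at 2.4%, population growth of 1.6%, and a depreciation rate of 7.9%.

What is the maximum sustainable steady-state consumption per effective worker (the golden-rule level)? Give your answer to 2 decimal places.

At the golden rule, f'(k) = n + g + δ, so α·k^(α−1) = n + g + δ and k_gold = (α/(n + g + δ))^(1/(1−α)).
k_gold = (0.41/0.119)^(1/0.59) = 3.4454^1.6949 ≈ 8.1389
c_gold = f(k_gold) − (n + g + δ)·k_gold = 2.3623 − 0.119×8.1389 ≈ 1.3938

c_gold ≈ 1.39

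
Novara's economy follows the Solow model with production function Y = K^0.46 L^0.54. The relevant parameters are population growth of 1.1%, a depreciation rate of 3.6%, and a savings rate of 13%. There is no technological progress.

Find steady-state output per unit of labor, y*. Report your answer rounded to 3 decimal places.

y* = 2.379

At the steady state, Δk = 0, so s·k^α = (n + δ)·k.
Dividing both sides by k: k^(1−α) = s / (n + δ).
k^0.54 = 0.13 / (0.011 + 0.036) = 0.13 / 0.047 = 2.7660
k* = 2.7660^(1/0.54) ≈ 6.5803
y* = (k*)^α = 6.5803^0.46 ≈ 2.3790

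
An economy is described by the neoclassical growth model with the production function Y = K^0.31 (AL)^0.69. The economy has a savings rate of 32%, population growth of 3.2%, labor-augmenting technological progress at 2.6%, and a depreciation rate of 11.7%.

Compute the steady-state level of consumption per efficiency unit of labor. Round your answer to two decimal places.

c* ≈ 0.89

In steady state, investment equals break-even investment: s·k^α = (n + g + δ)·k.
Dividing both sides by k: k^(1−α) = s / (n + g + δ).
k^0.69 = 0.32 / (0.032 + 0.026 + 0.117) = 0.32 / 0.175 = 1.8286
k* = 1.8286^(1/0.69) ≈ 2.3982
y* = (k*)^α = 2.3982^0.31 ≈ 1.3115
c* = (1 − s)·y* = (1 − 0.32) × 1.3115 ≈ 0.8918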